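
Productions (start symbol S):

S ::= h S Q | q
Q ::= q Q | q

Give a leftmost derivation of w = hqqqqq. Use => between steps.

S => hSQ => hqQ => hqqQ => hqqqQ => hqqqqQ => hqqqqq

S => hSQ   [S ::= h S Q]
hSQ => hqQ   [S ::= q]
hqQ => hqqQ   [Q ::= q Q]
hqqQ => hqqqQ   [Q ::= q Q]
hqqqQ => hqqqqQ   [Q ::= q Q]
hqqqqQ => hqqqqq   [Q ::= q]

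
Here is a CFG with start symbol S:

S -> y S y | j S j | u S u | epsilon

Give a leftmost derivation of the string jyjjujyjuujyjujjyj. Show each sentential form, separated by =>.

S => jSj => jySyj => jyjSjyj => jyjjSjjyj => jyjjuSujjyj => jyjjujSjujjyj => jyjjujySyjujjyj => jyjjujyjSjyjujjyj => jyjjujyjuSujyjujjyj => jyjjujyjuujyjujjyj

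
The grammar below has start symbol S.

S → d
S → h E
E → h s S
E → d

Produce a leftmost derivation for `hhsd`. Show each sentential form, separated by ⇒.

S ⇒ hE ⇒ hhsS ⇒ hhsd

S ⇒ hE   [S → h E]
hE ⇒ hhsS   [E → h s S]
hhsS ⇒ hhsd   [S → d]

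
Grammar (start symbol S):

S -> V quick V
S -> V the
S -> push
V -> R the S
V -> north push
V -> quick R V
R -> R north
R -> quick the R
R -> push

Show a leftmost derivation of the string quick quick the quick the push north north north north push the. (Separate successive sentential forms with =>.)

S => V the   [S -> V the]
V the => quick R V the   [V -> quick R V]
quick R V the => quick quick the R V the   [R -> quick the R]
quick quick the R V the => quick quick the R north V the   [R -> R north]
quick quick the R north V the => quick quick the R north north V the   [R -> R north]
quick quick the R north north V the => quick quick the quick the R north north V the   [R -> quick the R]
quick quick the quick the R north north V the => quick quick the quick the R north north north V the   [R -> R north]
quick quick the quick the R north north north V the => quick quick the quick the push north north north V the   [R -> push]
quick quick the quick the push north north north V the => quick quick the quick the push north north north north push the   [V -> north push]

S => V the => quick R V the => quick quick the R V the => quick quick the R north V the => quick quick the R north north V the => quick quick the quick the R north north V the => quick quick the quick the R north north north V the => quick quick the quick the push north north north V the => quick quick the quick the push north north north north push the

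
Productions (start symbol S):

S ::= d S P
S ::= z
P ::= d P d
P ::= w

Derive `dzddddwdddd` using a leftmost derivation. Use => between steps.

S => dSP   [S ::= d S P]
dSP => dzP   [S ::= z]
dzP => dzdPd   [P ::= d P d]
dzdPd => dzddPdd   [P ::= d P d]
dzddPdd => dzdddPddd   [P ::= d P d]
dzdddPddd => dzddddPdddd   [P ::= d P d]
dzddddPdddd => dzddddwdddd   [P ::= w]

S => dSP => dzP => dzdPd => dzddPdd => dzdddPddd => dzddddPdddd => dzddddwdddd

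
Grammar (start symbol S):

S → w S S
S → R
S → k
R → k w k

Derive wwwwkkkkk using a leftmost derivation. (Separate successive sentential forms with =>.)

S => wSS   [S → w S S]
wSS => wwSSS   [S → w S S]
wwSSS => wwwSSSS   [S → w S S]
wwwSSSS => wwwwSSSSS   [S → w S S]
wwwwSSSSS => wwwwkSSSS   [S → k]
wwwwkSSSS => wwwwkkSSS   [S → k]
wwwwkkSSS => wwwwkkkSS   [S → k]
wwwwkkkSS => wwwwkkkkS   [S → k]
wwwwkkkkS => wwwwkkkkk   [S → k]

S => wSS => wwSSS => wwwSSSS => wwwwSSSSS => wwwwkSSSS => wwwwkkSSS => wwwwkkkSS => wwwwkkkkS => wwwwkkkkk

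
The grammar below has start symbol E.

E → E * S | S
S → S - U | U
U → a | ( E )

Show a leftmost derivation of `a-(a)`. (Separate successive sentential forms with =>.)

E => S => S-U => U-U => a-U => a-(E) => a-(S) => a-(U) => a-(a)

E => S   [E → S]
S => S-U   [S → S - U]
S-U => U-U   [S → U]
U-U => a-U   [U → a]
a-U => a-(E)   [U → ( E )]
a-(E) => a-(S)   [E → S]
a-(S) => a-(U)   [S → U]
a-(U) => a-(a)   [U → a]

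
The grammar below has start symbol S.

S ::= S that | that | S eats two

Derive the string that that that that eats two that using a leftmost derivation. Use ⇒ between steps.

S ⇒ S that ⇒ S eats two that ⇒ S that eats two that ⇒ S that that eats two that ⇒ S that that that eats two that ⇒ that that that that eats two that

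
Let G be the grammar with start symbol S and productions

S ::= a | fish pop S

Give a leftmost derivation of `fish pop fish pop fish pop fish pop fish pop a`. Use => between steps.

S => fish pop S   [S ::= fish pop S]
fish pop S => fish pop fish pop S   [S ::= fish pop S]
fish pop fish pop S => fish pop fish pop fish pop S   [S ::= fish pop S]
fish pop fish pop fish pop S => fish pop fish pop fish pop fish pop S   [S ::= fish pop S]
fish pop fish pop fish pop fish pop S => fish pop fish pop fish pop fish pop fish pop S   [S ::= fish pop S]
fish pop fish pop fish pop fish pop fish pop S => fish pop fish pop fish pop fish pop fish pop a   [S ::= a]

S => fish pop S => fish pop fish pop S => fish pop fish pop fish pop S => fish pop fish pop fish pop fish pop S => fish pop fish pop fish pop fish pop fish pop S => fish pop fish pop fish pop fish pop fish pop a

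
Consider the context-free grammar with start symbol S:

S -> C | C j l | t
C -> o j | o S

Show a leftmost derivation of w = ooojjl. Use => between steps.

S => C   [S -> C]
C => oS   [C -> o S]
oS => oCjl   [S -> C j l]
oCjl => ooSjl   [C -> o S]
ooSjl => ooCjl   [S -> C]
ooCjl => ooojjl   [C -> o j]

S => C => oS => oCjl => ooSjl => ooCjl => ooojjl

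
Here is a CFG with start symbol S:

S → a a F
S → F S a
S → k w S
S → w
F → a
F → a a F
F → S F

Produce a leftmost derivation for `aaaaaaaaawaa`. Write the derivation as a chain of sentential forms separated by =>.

S => aaF   [S → a a F]
aaF => aaaaF   [F → a a F]
aaaaF => aaaaaaF   [F → a a F]
aaaaaaF => aaaaaaSF   [F → S F]
aaaaaaSF => aaaaaaFSaF   [S → F S a]
aaaaaaFSaF => aaaaaaaaFSaF   [F → a a F]
aaaaaaaaFSaF => aaaaaaaaaSaF   [F → a]
aaaaaaaaaSaF => aaaaaaaaawaF   [S → w]
aaaaaaaaawaF => aaaaaaaaawaa   [F → a]

S => aaF => aaaaF => aaaaaaF => aaaaaaSF => aaaaaaFSaF => aaaaaaaaFSaF => aaaaaaaaaSaF => aaaaaaaaawaF => aaaaaaaaawaa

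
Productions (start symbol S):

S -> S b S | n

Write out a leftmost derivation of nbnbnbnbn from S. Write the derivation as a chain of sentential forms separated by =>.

S => SbS   [S -> S b S]
SbS => SbSbS   [S -> S b S]
SbSbS => SbSbSbS   [S -> S b S]
SbSbSbS => SbSbSbSbS   [S -> S b S]
SbSbSbSbS => nbSbSbSbS   [S -> n]
nbSbSbSbS => nbnbSbSbS   [S -> n]
nbnbSbSbS => nbnbnbSbS   [S -> n]
nbnbnbSbS => nbnbnbnbS   [S -> n]
nbnbnbnbS => nbnbnbnbn   [S -> n]

S=>SbS=>SbSbS=>SbSbSbS=>SbSbSbSbS=>nbSbSbSbS=>nbnbSbSbS=>nbnbnbSbS=>nbnbnbnbS=>nbnbnbnbn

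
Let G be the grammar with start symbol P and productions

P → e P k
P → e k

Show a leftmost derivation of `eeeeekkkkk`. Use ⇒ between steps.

P⇒ePk⇒eePkk⇒eeePkkk⇒eeeePkkkk⇒eeeeekkkkk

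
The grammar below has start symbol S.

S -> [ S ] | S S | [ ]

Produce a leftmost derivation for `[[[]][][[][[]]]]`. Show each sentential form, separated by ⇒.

S ⇒ [S] ⇒ [SS] ⇒ [[S]S] ⇒ [[[]]S] ⇒ [[[]]SS] ⇒ [[[]][]S] ⇒ [[[]][][S]] ⇒ [[[]][][SS]] ⇒ [[[]][][[]S]] ⇒ [[[]][][[][S]]] ⇒ [[[]][][[][[]]]]

S ⇒ [S]   [S -> [ S ]]
[S] ⇒ [SS]   [S -> S S]
[SS] ⇒ [[S]S]   [S -> [ S ]]
[[S]S] ⇒ [[[]]S]   [S -> [ ]]
[[[]]S] ⇒ [[[]]SS]   [S -> S S]
[[[]]SS] ⇒ [[[]][]S]   [S -> [ ]]
[[[]][]S] ⇒ [[[]][][S]]   [S -> [ S ]]
[[[]][][S]] ⇒ [[[]][][SS]]   [S -> S S]
[[[]][][SS]] ⇒ [[[]][][[]S]]   [S -> [ ]]
[[[]][][[]S]] ⇒ [[[]][][[][S]]]   [S -> [ S ]]
[[[]][][[][S]]] ⇒ [[[]][][[][[]]]]   [S -> [ ]]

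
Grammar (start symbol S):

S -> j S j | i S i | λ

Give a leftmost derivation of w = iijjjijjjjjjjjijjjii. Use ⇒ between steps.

S ⇒ iSi   [S -> i S i]
iSi ⇒ iiSii   [S -> i S i]
iiSii ⇒ iijSjii   [S -> j S j]
iijSjii ⇒ iijjSjjii   [S -> j S j]
iijjSjjii ⇒ iijjjSjjjii   [S -> j S j]
iijjjSjjjii ⇒ iijjjiSijjjii   [S -> i S i]
iijjjiSijjjii ⇒ iijjjijSjijjjii   [S -> j S j]
iijjjijSjijjjii ⇒ iijjjijjSjjijjjii   [S -> j S j]
iijjjijjSjjijjjii ⇒ iijjjijjjSjjjijjjii   [S -> j S j]
iijjjijjjSjjjijjjii ⇒ iijjjijjjjSjjjjijjjii   [S -> j S j]
iijjjijjjjSjjjjijjjii ⇒ iijjjijjjjjjjjijjjii   [S -> λ]

S⇒iSi⇒iiSii⇒iijSjii⇒iijjSjjii⇒iijjjSjjjii⇒iijjjiSijjjii⇒iijjjijSjijjjii⇒iijjjijjSjjijjjii⇒iijjjijjjSjjjijjjii⇒iijjjijjjjSjjjjijjjii⇒iijjjijjjjjjjjijjjii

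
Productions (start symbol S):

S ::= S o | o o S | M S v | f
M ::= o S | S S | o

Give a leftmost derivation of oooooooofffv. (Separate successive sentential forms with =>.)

S => ooS => ooooS => ooooMSv => ooooSSSv => ooooooSSSv => ooooooooSSSv => oooooooofSSv => ooooooooffSv => oooooooofffv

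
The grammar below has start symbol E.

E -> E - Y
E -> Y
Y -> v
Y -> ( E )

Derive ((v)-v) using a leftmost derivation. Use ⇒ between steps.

E⇒Y⇒(E)⇒(E-Y)⇒(Y-Y)⇒((E)-Y)⇒((Y)-Y)⇒((v)-Y)⇒((v)-v)

E ⇒ Y   [E -> Y]
Y ⇒ (E)   [Y -> ( E )]
(E) ⇒ (E-Y)   [E -> E - Y]
(E-Y) ⇒ (Y-Y)   [E -> Y]
(Y-Y) ⇒ ((E)-Y)   [Y -> ( E )]
((E)-Y) ⇒ ((Y)-Y)   [E -> Y]
((Y)-Y) ⇒ ((v)-Y)   [Y -> v]
((v)-Y) ⇒ ((v)-v)   [Y -> v]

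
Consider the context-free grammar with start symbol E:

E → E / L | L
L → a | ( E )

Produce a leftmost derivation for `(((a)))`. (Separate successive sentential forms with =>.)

E => L   [E → L]
L => (E)   [L → ( E )]
(E) => (L)   [E → L]
(L) => ((E))   [L → ( E )]
((E)) => ((L))   [E → L]
((L)) => (((E)))   [L → ( E )]
(((E))) => (((L)))   [E → L]
(((L))) => (((a)))   [L → a]

E=>L=>(E)=>(L)=>((E))=>((L))=>(((E)))=>(((L)))=>(((a)))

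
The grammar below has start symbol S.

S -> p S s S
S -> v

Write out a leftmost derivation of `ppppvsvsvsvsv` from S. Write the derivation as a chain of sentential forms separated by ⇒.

S ⇒ pSsS   [S -> p S s S]
pSsS ⇒ ppSsSsS   [S -> p S s S]
ppSsSsS ⇒ pppSsSsSsS   [S -> p S s S]
pppSsSsSsS ⇒ ppppSsSsSsSsS   [S -> p S s S]
ppppSsSsSsSsS ⇒ ppppvsSsSsSsS   [S -> v]
ppppvsSsSsSsS ⇒ ppppvsvsSsSsS   [S -> v]
ppppvsvsSsSsS ⇒ ppppvsvsvsSsS   [S -> v]
ppppvsvsvsSsS ⇒ ppppvsvsvsvsS   [S -> v]
ppppvsvsvsvsS ⇒ ppppvsvsvsvsv   [S -> v]

S ⇒ pSsS ⇒ ppSsSsS ⇒ pppSsSsSsS ⇒ ppppSsSsSsSsS ⇒ ppppvsSsSsSsS ⇒ ppppvsvsSsSsS ⇒ ppppvsvsvsSsS ⇒ ppppvsvsvsvsS ⇒ ppppvsvsvsvsv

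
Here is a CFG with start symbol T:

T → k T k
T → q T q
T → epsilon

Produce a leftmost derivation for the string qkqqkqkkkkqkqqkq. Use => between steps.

T=>qTq=>qkTkq=>qkqTqkq=>qkqqTqqkq=>qkqqkTkqqkq=>qkqqkqTqkqqkq=>qkqqkqkTkqkqqkq=>qkqqkqkkTkkqkqqkq=>qkqqkqkkkkqkqqkq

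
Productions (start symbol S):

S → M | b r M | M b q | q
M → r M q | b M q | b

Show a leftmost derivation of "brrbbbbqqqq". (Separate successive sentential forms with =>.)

S => brM   [S → b r M]
brM => brrMq   [M → r M q]
brrMq => brrbMqq   [M → b M q]
brrbMqq => brrbbMqqq   [M → b M q]
brrbbMqqq => brrbbbMqqqq   [M → b M q]
brrbbbMqqqq => brrbbbbqqqq   [M → b]

S=>brM=>brrMq=>brrbMqq=>brrbbMqqq=>brrbbbMqqqq=>brrbbbbqqqq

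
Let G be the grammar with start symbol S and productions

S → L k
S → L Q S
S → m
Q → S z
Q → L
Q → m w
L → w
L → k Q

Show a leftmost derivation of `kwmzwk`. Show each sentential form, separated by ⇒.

S ⇒ LQS   [S → L Q S]
LQS ⇒ kQQS   [L → k Q]
kQQS ⇒ kLQS   [Q → L]
kLQS ⇒ kwQS   [L → w]
kwQS ⇒ kwSzS   [Q → S z]
kwSzS ⇒ kwmzS   [S → m]
kwmzS ⇒ kwmzLk   [S → L k]
kwmzLk ⇒ kwmzwk   [L → w]

S ⇒ LQS ⇒ kQQS ⇒ kLQS ⇒ kwQS ⇒ kwSzS ⇒ kwmzS ⇒ kwmzLk ⇒ kwmzwk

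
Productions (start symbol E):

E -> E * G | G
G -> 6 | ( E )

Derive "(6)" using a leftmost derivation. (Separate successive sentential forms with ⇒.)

E⇒G⇒(E)⇒(G)⇒(6)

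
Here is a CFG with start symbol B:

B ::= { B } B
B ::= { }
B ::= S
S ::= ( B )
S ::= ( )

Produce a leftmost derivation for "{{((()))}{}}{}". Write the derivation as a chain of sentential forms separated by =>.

B => {B}B => {{B}B}B => {{S}B}B => {{(B)}B}B => {{(S)}B}B => {{((B))}B}B => {{((S))}B}B => {{((()))}B}B => {{((()))}{}}B => {{((()))}{}}{}

B => {B}B   [B ::= { B } B]
{B}B => {{B}B}B   [B ::= { B } B]
{{B}B}B => {{S}B}B   [B ::= S]
{{S}B}B => {{(B)}B}B   [S ::= ( B )]
{{(B)}B}B => {{(S)}B}B   [B ::= S]
{{(S)}B}B => {{((B))}B}B   [S ::= ( B )]
{{((B))}B}B => {{((S))}B}B   [B ::= S]
{{((S))}B}B => {{((()))}B}B   [S ::= ( )]
{{((()))}B}B => {{((()))}{}}B   [B ::= { }]
{{((()))}{}}B => {{((()))}{}}{}   [B ::= { }]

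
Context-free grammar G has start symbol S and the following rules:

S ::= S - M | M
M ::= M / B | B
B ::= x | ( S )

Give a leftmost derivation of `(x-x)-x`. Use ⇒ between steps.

S ⇒ S-M   [S ::= S - M]
S-M ⇒ M-M   [S ::= M]
M-M ⇒ B-M   [M ::= B]
B-M ⇒ (S)-M   [B ::= ( S )]
(S)-M ⇒ (S-M)-M   [S ::= S - M]
(S-M)-M ⇒ (M-M)-M   [S ::= M]
(M-M)-M ⇒ (B-M)-M   [M ::= B]
(B-M)-M ⇒ (x-M)-M   [B ::= x]
(x-M)-M ⇒ (x-B)-M   [M ::= B]
(x-B)-M ⇒ (x-x)-M   [B ::= x]
(x-x)-M ⇒ (x-x)-B   [M ::= B]
(x-x)-B ⇒ (x-x)-x   [B ::= x]

S ⇒ S-M ⇒ M-M ⇒ B-M ⇒ (S)-M ⇒ (S-M)-M ⇒ (M-M)-M ⇒ (B-M)-M ⇒ (x-M)-M ⇒ (x-B)-M ⇒ (x-x)-M ⇒ (x-x)-B ⇒ (x-x)-x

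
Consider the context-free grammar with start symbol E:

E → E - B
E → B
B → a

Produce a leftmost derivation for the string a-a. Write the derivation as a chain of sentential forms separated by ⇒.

E⇒E-B⇒B-B⇒a-B⇒a-a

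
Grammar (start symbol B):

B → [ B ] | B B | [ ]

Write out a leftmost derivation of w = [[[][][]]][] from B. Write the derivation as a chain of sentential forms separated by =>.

B => BB   [B → B B]
BB => [B]B   [B → [ B ]]
[B]B => [[B]]B   [B → [ B ]]
[[B]]B => [[BB]]B   [B → B B]
[[BB]]B => [[BBB]]B   [B → B B]
[[BBB]]B => [[[]BB]]B   [B → [ ]]
[[[]BB]]B => [[[][]B]]B   [B → [ ]]
[[[][]B]]B => [[[][][]]]B   [B → [ ]]
[[[][][]]]B => [[[][][]]][]   [B → [ ]]

B => BB => [B]B => [[B]]B => [[BB]]B => [[BBB]]B => [[[]BB]]B => [[[][]B]]B => [[[][][]]]B => [[[][][]]][]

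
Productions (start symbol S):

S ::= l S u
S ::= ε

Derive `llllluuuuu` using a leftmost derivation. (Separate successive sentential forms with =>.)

S=>lSu=>llSuu=>lllSuuu=>llllSuuuu=>lllllSuuuuu=>llllluuuuu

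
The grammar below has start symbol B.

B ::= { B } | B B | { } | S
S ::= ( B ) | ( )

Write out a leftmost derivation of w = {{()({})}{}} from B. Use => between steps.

B => {B}   [B ::= { B }]
{B} => {BB}   [B ::= B B]
{BB} => {{B}B}   [B ::= { B }]
{{B}B} => {{BB}B}   [B ::= B B]
{{BB}B} => {{SB}B}   [B ::= S]
{{SB}B} => {{()B}B}   [S ::= ( )]
{{()B}B} => {{()S}B}   [B ::= S]
{{()S}B} => {{()(B)}B}   [S ::= ( B )]
{{()(B)}B} => {{()({})}B}   [B ::= { }]
{{()({})}B} => {{()({})}{}}   [B ::= { }]

B=>{B}=>{BB}=>{{B}B}=>{{BB}B}=>{{SB}B}=>{{()B}B}=>{{()S}B}=>{{()(B)}B}=>{{()({})}B}=>{{()({})}{}}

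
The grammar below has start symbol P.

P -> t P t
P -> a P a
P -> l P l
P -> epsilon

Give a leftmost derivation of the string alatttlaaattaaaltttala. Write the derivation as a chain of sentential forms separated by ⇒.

P ⇒ aPa   [P -> a P a]
aPa ⇒ alPla   [P -> l P l]
alPla ⇒ alaPala   [P -> a P a]
alaPala ⇒ alatPtala   [P -> t P t]
alatPtala ⇒ alattPttala   [P -> t P t]
alattPttala ⇒ alatttPtttala   [P -> t P t]
alatttPtttala ⇒ alatttlPltttala   [P -> l P l]
alatttlPltttala ⇒ alatttlaPaltttala   [P -> a P a]
alatttlaPaltttala ⇒ alatttlaaPaaltttala   [P -> a P a]
alatttlaaPaaltttala ⇒ alatttlaaaPaaaltttala   [P -> a P a]
alatttlaaaPaaaltttala ⇒ alatttlaaatPtaaaltttala   [P -> t P t]
alatttlaaatPtaaaltttala ⇒ alatttlaaattaaaltttala   [P -> epsilon]

P ⇒ aPa ⇒ alPla ⇒ alaPala ⇒ alatPtala ⇒ alattPttala ⇒ alatttPtttala ⇒ alatttlPltttala ⇒ alatttlaPaltttala ⇒ alatttlaaPaaltttala ⇒ alatttlaaaPaaaltttala ⇒ alatttlaaatPtaaaltttala ⇒ alatttlaaattaaaltttala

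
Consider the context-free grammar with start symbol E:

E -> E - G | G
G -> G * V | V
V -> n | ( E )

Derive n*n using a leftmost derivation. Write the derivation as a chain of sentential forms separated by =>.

E=>G=>G*V=>V*V=>n*V=>n*n

E => G   [E -> G]
G => G*V   [G -> G * V]
G*V => V*V   [G -> V]
V*V => n*V   [V -> n]
n*V => n*n   [V -> n]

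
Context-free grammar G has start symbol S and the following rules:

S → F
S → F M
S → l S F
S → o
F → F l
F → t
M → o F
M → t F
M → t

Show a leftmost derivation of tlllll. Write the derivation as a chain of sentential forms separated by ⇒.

S ⇒ F   [S → F]
F ⇒ Fl   [F → F l]
Fl ⇒ Fll   [F → F l]
Fll ⇒ Flll   [F → F l]
Flll ⇒ Fllll   [F → F l]
Fllll ⇒ Flllll   [F → F l]
Flllll ⇒ tlllll   [F → t]

S ⇒ F ⇒ Fl ⇒ Fll ⇒ Flll ⇒ Fllll ⇒ Flllll ⇒ tlllll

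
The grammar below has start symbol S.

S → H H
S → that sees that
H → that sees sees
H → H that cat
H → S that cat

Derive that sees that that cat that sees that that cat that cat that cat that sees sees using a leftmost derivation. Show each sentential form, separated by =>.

S => H H => H that cat H => S that cat that cat H => H H that cat that cat H => S that cat H that cat that cat H => that sees that that cat H that cat that cat H => that sees that that cat S that cat that cat that cat H => that sees that that cat that sees that that cat that cat that cat H => that sees that that cat that sees that that cat that cat that cat that sees sees

S => H H   [S → H H]
H H => H that cat H   [H → H that cat]
H that cat H => S that cat that cat H   [H → S that cat]
S that cat that cat H => H H that cat that cat H   [S → H H]
H H that cat that cat H => S that cat H that cat that cat H   [H → S that cat]
S that cat H that cat that cat H => that sees that that cat H that cat that cat H   [S → that sees that]
that sees that that cat H that cat that cat H => that sees that that cat S that cat that cat that cat H   [H → S that cat]
that sees that that cat S that cat that cat that cat H => that sees that that cat that sees that that cat that cat that cat H   [S → that sees that]
that sees that that cat that sees that that cat that cat that cat H => that sees that that cat that sees that that cat that cat that cat that sees sees   [H → that sees sees]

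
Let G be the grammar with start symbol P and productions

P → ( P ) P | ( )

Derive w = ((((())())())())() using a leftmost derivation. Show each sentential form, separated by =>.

P => (P)P   [P → ( P ) P]
(P)P => ((P)P)P   [P → ( P ) P]
((P)P)P => (((P)P)P)P   [P → ( P ) P]
(((P)P)P)P => ((((P)P)P)P)P   [P → ( P ) P]
((((P)P)P)P)P => ((((())P)P)P)P   [P → ( )]
((((())P)P)P)P => ((((())())P)P)P   [P → ( )]
((((())())P)P)P => ((((())())())P)P   [P → ( )]
((((())())())P)P => ((((())())())())P   [P → ( )]
((((())())())())P => ((((())())())())()   [P → ( )]

P=>(P)P=>((P)P)P=>(((P)P)P)P=>((((P)P)P)P)P=>((((())P)P)P)P=>((((())())P)P)P=>((((())())())P)P=>((((())())())())P=>((((())())())())()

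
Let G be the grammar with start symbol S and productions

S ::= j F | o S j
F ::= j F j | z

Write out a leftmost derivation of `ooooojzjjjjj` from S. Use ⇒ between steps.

S ⇒ oSj ⇒ ooSjj ⇒ oooSjjj ⇒ ooooSjjjj ⇒ oooooSjjjjj ⇒ ooooojFjjjjj ⇒ ooooojzjjjjj

S ⇒ oSj   [S ::= o S j]
oSj ⇒ ooSjj   [S ::= o S j]
ooSjj ⇒ oooSjjj   [S ::= o S j]
oooSjjj ⇒ ooooSjjjj   [S ::= o S j]
ooooSjjjj ⇒ oooooSjjjjj   [S ::= o S j]
oooooSjjjjj ⇒ ooooojFjjjjj   [S ::= j F]
ooooojFjjjjj ⇒ ooooojzjjjjj   [F ::= z]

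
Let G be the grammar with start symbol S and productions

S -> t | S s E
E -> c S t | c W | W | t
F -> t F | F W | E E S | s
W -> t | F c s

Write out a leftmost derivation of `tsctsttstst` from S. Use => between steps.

S => SsE => SsEsE => SsEsEsE => tsEsEsE => tscStsEsE => tscSsEtsEsE => tsctsEtsEsE => tsctsttsEsE => tsctsttstsE => tsctsttstst

S => SsE   [S -> S s E]
SsE => SsEsE   [S -> S s E]
SsEsE => SsEsEsE   [S -> S s E]
SsEsEsE => tsEsEsE   [S -> t]
tsEsEsE => tscStsEsE   [E -> c S t]
tscStsEsE => tscSsEtsEsE   [S -> S s E]
tscSsEtsEsE => tsctsEtsEsE   [S -> t]
tsctsEtsEsE => tsctsttsEsE   [E -> t]
tsctsttsEsE => tsctsttstsE   [E -> t]
tsctsttstsE => tsctsttstst   [E -> t]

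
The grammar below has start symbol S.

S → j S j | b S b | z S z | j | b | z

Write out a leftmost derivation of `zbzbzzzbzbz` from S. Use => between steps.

S => zSz => zbSbz => zbzSzbz => zbzbSbzbz => zbzbzSzbzbz => zbzbzzzbzbz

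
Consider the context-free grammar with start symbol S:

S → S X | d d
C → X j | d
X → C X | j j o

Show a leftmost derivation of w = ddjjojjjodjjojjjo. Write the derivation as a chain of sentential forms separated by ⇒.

S⇒SX⇒SXX⇒ddXX⇒ddCXX⇒ddXjXX⇒ddjjojXX⇒ddjjojjjoX⇒ddjjojjjoCX⇒ddjjojjjodX⇒ddjjojjjodCX⇒ddjjojjjodXjX⇒ddjjojjjodjjojX⇒ddjjojjjodjjojjjo

S ⇒ SX   [S → S X]
SX ⇒ SXX   [S → S X]
SXX ⇒ ddXX   [S → d d]
ddXX ⇒ ddCXX   [X → C X]
ddCXX ⇒ ddXjXX   [C → X j]
ddXjXX ⇒ ddjjojXX   [X → j j o]
ddjjojXX ⇒ ddjjojjjoX   [X → j j o]
ddjjojjjoX ⇒ ddjjojjjoCX   [X → C X]
ddjjojjjoCX ⇒ ddjjojjjodX   [C → d]
ddjjojjjodX ⇒ ddjjojjjodCX   [X → C X]
ddjjojjjodCX ⇒ ddjjojjjodXjX   [C → X j]
ddjjojjjodXjX ⇒ ddjjojjjodjjojX   [X → j j o]
ddjjojjjodjjojX ⇒ ddjjojjjodjjojjjo   [X → j j o]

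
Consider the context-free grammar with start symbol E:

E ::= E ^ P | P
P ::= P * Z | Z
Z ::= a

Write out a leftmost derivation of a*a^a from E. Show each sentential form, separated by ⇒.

E ⇒ E^P   [E ::= E ^ P]
E^P ⇒ P^P   [E ::= P]
P^P ⇒ P*Z^P   [P ::= P * Z]
P*Z^P ⇒ Z*Z^P   [P ::= Z]
Z*Z^P ⇒ a*Z^P   [Z ::= a]
a*Z^P ⇒ a*a^P   [Z ::= a]
a*a^P ⇒ a*a^Z   [P ::= Z]
a*a^Z ⇒ a*a^a   [Z ::= a]

E ⇒ E^P ⇒ P^P ⇒ P*Z^P ⇒ Z*Z^P ⇒ a*Z^P ⇒ a*a^P ⇒ a*a^Z ⇒ a*a^a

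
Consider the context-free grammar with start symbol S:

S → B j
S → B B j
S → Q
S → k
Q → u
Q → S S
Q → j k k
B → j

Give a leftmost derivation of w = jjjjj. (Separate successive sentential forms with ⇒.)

S⇒Q⇒SS⇒BBjS⇒jBjS⇒jjjS⇒jjjBj⇒jjjjj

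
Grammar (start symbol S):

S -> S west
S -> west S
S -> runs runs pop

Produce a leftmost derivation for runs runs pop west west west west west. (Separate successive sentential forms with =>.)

S => S west => S west west => S west west west => S west west west west => S west west west west west => runs runs pop west west west west west

S => S west   [S -> S west]
S west => S west west   [S -> S west]
S west west => S west west west   [S -> S west]
S west west west => S west west west west   [S -> S west]
S west west west west => S west west west west west   [S -> S west]
S west west west west west => runs runs pop west west west west west   [S -> runs runs pop]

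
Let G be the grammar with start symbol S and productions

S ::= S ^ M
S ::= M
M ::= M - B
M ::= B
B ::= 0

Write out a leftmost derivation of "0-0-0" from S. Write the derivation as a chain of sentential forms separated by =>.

S => M => M-B => M-B-B => B-B-B => 0-B-B => 0-0-B => 0-0-0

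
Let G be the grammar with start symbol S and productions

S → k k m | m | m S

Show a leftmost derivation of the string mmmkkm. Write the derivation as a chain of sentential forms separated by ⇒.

S⇒mS⇒mmS⇒mmmS⇒mmmkkm

S ⇒ mS   [S → m S]
mS ⇒ mmS   [S → m S]
mmS ⇒ mmmS   [S → m S]
mmmS ⇒ mmmkkm   [S → k k m]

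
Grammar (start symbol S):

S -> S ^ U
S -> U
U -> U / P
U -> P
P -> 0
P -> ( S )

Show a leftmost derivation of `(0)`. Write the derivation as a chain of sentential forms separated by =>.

S=>U=>P=>(S)=>(U)=>(P)=>(0)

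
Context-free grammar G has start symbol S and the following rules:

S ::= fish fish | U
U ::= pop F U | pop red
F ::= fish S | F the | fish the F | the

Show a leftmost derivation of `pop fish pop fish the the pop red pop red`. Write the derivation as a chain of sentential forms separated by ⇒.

S ⇒ U ⇒ pop F U ⇒ pop fish S U ⇒ pop fish U U ⇒ pop fish pop F U U ⇒ pop fish pop fish the F U U ⇒ pop fish pop fish the the U U ⇒ pop fish pop fish the the pop red U ⇒ pop fish pop fish the the pop red pop red

S ⇒ U   [S ::= U]
U ⇒ pop F U   [U ::= pop F U]
pop F U ⇒ pop fish S U   [F ::= fish S]
pop fish S U ⇒ pop fish U U   [S ::= U]
pop fish U U ⇒ pop fish pop F U U   [U ::= pop F U]
pop fish pop F U U ⇒ pop fish pop fish the F U U   [F ::= fish the F]
pop fish pop fish the F U U ⇒ pop fish pop fish the the U U   [F ::= the]
pop fish pop fish the the U U ⇒ pop fish pop fish the the pop red U   [U ::= pop red]
pop fish pop fish the the pop red U ⇒ pop fish pop fish the the pop red pop red   [U ::= pop red]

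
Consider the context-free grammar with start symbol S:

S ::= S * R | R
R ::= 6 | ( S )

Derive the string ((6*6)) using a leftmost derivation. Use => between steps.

S => R => (S) => (R) => ((S)) => ((S*R)) => ((R*R)) => ((6*R)) => ((6*6))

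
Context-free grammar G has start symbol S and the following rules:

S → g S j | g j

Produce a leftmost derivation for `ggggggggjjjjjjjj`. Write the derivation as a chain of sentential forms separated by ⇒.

S⇒gSj⇒ggSjj⇒gggSjjj⇒ggggSjjjj⇒gggggSjjjjj⇒ggggggSjjjjjj⇒gggggggSjjjjjjj⇒ggggggggjjjjjjjj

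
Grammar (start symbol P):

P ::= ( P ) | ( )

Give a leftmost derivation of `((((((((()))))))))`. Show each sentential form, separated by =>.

P => (P) => ((P)) => (((P))) => ((((P)))) => (((((P))))) => ((((((P)))))) => (((((((P))))))) => ((((((((P)))))))) => ((((((((()))))))))

P => (P)   [P ::= ( P )]
(P) => ((P))   [P ::= ( P )]
((P)) => (((P)))   [P ::= ( P )]
(((P))) => ((((P))))   [P ::= ( P )]
((((P)))) => (((((P)))))   [P ::= ( P )]
(((((P))))) => ((((((P))))))   [P ::= ( P )]
((((((P)))))) => (((((((P)))))))   [P ::= ( P )]
(((((((P))))))) => ((((((((P))))))))   [P ::= ( P )]
((((((((P)))))))) => ((((((((()))))))))   [P ::= ( )]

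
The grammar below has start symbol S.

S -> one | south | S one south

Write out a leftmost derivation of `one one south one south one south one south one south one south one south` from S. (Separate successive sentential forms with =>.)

S => S one south => S one south one south => S one south one south one south => S one south one south one south one south => S one south one south one south one south one south => S one south one south one south one south one south one south => S one south one south one south one south one south one south one south => one one south one south one south one south one south one south one south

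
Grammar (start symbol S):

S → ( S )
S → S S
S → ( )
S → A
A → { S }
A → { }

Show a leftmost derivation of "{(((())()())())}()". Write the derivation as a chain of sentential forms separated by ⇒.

S ⇒ SS   [S → S S]
SS ⇒ AS   [S → A]
AS ⇒ {S}S   [A → { S }]
{S}S ⇒ {(S)}S   [S → ( S )]
{(S)}S ⇒ {(SS)}S   [S → S S]
{(SS)}S ⇒ {((S)S)}S   [S → ( S )]
{((S)S)}S ⇒ {((SS)S)}S   [S → S S]
{((SS)S)}S ⇒ {((SSS)S)}S   [S → S S]
{((SSS)S)}S ⇒ {(((S)SS)S)}S   [S → ( S )]
{(((S)SS)S)}S ⇒ {(((())SS)S)}S   [S → ( )]
{(((())SS)S)}S ⇒ {(((())()S)S)}S   [S → ( )]
{(((())()S)S)}S ⇒ {(((())()())S)}S   [S → ( )]
{(((())()())S)}S ⇒ {(((())()())())}S   [S → ( )]
{(((())()())())}S ⇒ {(((())()())())}()   [S → ( )]

S ⇒ SS ⇒ AS ⇒ {S}S ⇒ {(S)}S ⇒ {(SS)}S ⇒ {((S)S)}S ⇒ {((SS)S)}S ⇒ {((SSS)S)}S ⇒ {(((S)SS)S)}S ⇒ {(((())SS)S)}S ⇒ {(((())()S)S)}S ⇒ {(((())()())S)}S ⇒ {(((())()())())}S ⇒ {(((())()())())}()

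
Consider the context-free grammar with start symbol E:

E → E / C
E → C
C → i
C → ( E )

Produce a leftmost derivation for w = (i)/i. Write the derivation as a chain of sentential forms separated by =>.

E => E/C => C/C => (E)/C => (C)/C => (i)/C => (i)/i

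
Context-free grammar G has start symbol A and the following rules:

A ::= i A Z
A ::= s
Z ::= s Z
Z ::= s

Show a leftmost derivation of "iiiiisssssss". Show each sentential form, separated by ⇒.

A ⇒ iAZ ⇒ iiAZZ ⇒ iiiAZZZ ⇒ iiiiAZZZZ ⇒ iiiiiAZZZZZ ⇒ iiiiisZZZZZ ⇒ iiiiissZZZZZ ⇒ iiiiisssZZZZ ⇒ iiiiissssZZZ ⇒ iiiiisssssZZ ⇒ iiiiissssssZ ⇒ iiiiisssssss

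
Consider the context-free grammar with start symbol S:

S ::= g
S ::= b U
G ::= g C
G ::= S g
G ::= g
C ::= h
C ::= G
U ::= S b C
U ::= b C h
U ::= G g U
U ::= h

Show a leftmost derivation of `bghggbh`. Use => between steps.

S => bU => bGgU => bgCgU => bghgU => bghgSbC => bghggbC => bghggbh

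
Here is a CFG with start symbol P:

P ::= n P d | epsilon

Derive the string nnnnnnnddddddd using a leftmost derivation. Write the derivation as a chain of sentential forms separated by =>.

P => nPd   [P ::= n P d]
nPd => nnPdd   [P ::= n P d]
nnPdd => nnnPddd   [P ::= n P d]
nnnPddd => nnnnPdddd   [P ::= n P d]
nnnnPdddd => nnnnnPddddd   [P ::= n P d]
nnnnnPddddd => nnnnnnPdddddd   [P ::= n P d]
nnnnnnPdddddd => nnnnnnnPddddddd   [P ::= n P d]
nnnnnnnPddddddd => nnnnnnnddddddd   [P ::= epsilon]

P => nPd => nnPdd => nnnPddd => nnnnPdddd => nnnnnPddddd => nnnnnnPdddddd => nnnnnnnPddddddd => nnnnnnnddddddd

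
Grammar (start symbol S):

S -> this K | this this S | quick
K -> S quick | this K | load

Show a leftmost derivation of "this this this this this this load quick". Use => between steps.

S => this K => this this K => this this S quick => this this this K quick => this this this this K quick => this this this this this K quick => this this this this this this K quick => this this this this this this load quick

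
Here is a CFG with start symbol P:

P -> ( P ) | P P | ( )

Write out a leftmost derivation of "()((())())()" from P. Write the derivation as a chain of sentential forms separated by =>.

P => PP => PPP => ()PP => ()(P)P => ()(PP)P => ()((P)P)P => ()((())P)P => ()((())())P => ()((())())()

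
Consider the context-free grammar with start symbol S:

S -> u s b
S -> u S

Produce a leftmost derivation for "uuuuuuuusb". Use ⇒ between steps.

S ⇒ uS   [S -> u S]
uS ⇒ uuS   [S -> u S]
uuS ⇒ uuuS   [S -> u S]
uuuS ⇒ uuuuS   [S -> u S]
uuuuS ⇒ uuuuuS   [S -> u S]
uuuuuS ⇒ uuuuuuS   [S -> u S]
uuuuuuS ⇒ uuuuuuuS   [S -> u S]
uuuuuuuS ⇒ uuuuuuuusb   [S -> u s b]

S ⇒ uS ⇒ uuS ⇒ uuuS ⇒ uuuuS ⇒ uuuuuS ⇒ uuuuuuS ⇒ uuuuuuuS ⇒ uuuuuuuusb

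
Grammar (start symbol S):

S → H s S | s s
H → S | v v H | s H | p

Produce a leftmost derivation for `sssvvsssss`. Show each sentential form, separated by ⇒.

S ⇒ HsS   [S → H s S]
HsS ⇒ sHsS   [H → s H]
sHsS ⇒ ssHsS   [H → s H]
ssHsS ⇒ sssHsS   [H → s H]
sssHsS ⇒ sssvvHsS   [H → v v H]
sssvvHsS ⇒ sssvvSsS   [H → S]
sssvvSsS ⇒ sssvvsssS   [S → s s]
sssvvsssS ⇒ sssvvsssss   [S → s s]

S ⇒ HsS ⇒ sHsS ⇒ ssHsS ⇒ sssHsS ⇒ sssvvHsS ⇒ sssvvSsS ⇒ sssvvsssS ⇒ sssvvsssss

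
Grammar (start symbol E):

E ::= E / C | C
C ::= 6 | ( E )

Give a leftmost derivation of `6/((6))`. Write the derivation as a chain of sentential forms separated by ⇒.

E ⇒ E/C ⇒ C/C ⇒ 6/C ⇒ 6/(E) ⇒ 6/(C) ⇒ 6/((E)) ⇒ 6/((C)) ⇒ 6/((6))

E ⇒ E/C   [E ::= E / C]
E/C ⇒ C/C   [E ::= C]
C/C ⇒ 6/C   [C ::= 6]
6/C ⇒ 6/(E)   [C ::= ( E )]
6/(E) ⇒ 6/(C)   [E ::= C]
6/(C) ⇒ 6/((E))   [C ::= ( E )]
6/((E)) ⇒ 6/((C))   [E ::= C]
6/((C)) ⇒ 6/((6))   [C ::= 6]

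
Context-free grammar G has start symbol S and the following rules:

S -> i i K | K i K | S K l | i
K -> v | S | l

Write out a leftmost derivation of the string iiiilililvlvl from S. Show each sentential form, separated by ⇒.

S ⇒ SKl ⇒ SKlKl ⇒ iiKKlKl ⇒ iiSKlKl ⇒ iiSKlKlKl ⇒ iiKiKKlKlKl ⇒ iiSiKKlKlKl ⇒ iiiiKiKKlKlKl ⇒ iiiiliKKlKlKl ⇒ iiiililKlKlKl ⇒ iiiililSlKlKl ⇒ iiiilililKlKl ⇒ iiiilililvlKl ⇒ iiiilililvlvl

S ⇒ SKl   [S -> S K l]
SKl ⇒ SKlKl   [S -> S K l]
SKlKl ⇒ iiKKlKl   [S -> i i K]
iiKKlKl ⇒ iiSKlKl   [K -> S]
iiSKlKl ⇒ iiSKlKlKl   [S -> S K l]
iiSKlKlKl ⇒ iiKiKKlKlKl   [S -> K i K]
iiKiKKlKlKl ⇒ iiSiKKlKlKl   [K -> S]
iiSiKKlKlKl ⇒ iiiiKiKKlKlKl   [S -> i i K]
iiiiKiKKlKlKl ⇒ iiiiliKKlKlKl   [K -> l]
iiiiliKKlKlKl ⇒ iiiililKlKlKl   [K -> l]
iiiililKlKlKl ⇒ iiiililSlKlKl   [K -> S]
iiiililSlKlKl ⇒ iiiilililKlKl   [S -> i]
iiiilililKlKl ⇒ iiiilililvlKl   [K -> v]
iiiilililvlKl ⇒ iiiilililvlvl   [K -> v]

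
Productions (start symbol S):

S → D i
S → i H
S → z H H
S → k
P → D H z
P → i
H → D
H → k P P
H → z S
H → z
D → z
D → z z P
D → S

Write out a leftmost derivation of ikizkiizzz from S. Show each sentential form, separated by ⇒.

S ⇒ iH   [S → i H]
iH ⇒ ikPP   [H → k P P]
ikPP ⇒ ikiP   [P → i]
ikiP ⇒ ikiDHz   [P → D H z]
ikiDHz ⇒ ikiSHz   [D → S]
ikiSHz ⇒ ikizHHHz   [S → z H H]
ikizHHHz ⇒ ikizkPPHHz   [H → k P P]
ikizkPPHHz ⇒ ikizkiPHHz   [P → i]
ikizkiPHHz ⇒ ikizkiiHHz   [P → i]
ikizkiiHHz ⇒ ikizkiizHz   [H → z]
ikizkiizHz ⇒ ikizkiizDz   [H → D]
ikizkiizDz ⇒ ikizkiizzz   [D → z]

S ⇒ iH ⇒ ikPP ⇒ ikiP ⇒ ikiDHz ⇒ ikiSHz ⇒ ikizHHHz ⇒ ikizkPPHHz ⇒ ikizkiPHHz ⇒ ikizkiiHHz ⇒ ikizkiizHz ⇒ ikizkiizDz ⇒ ikizkiizzz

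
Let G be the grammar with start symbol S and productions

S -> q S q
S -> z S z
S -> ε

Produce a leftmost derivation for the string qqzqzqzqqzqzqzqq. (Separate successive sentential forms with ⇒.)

S ⇒ qSq ⇒ qqSqq ⇒ qqzSzqq ⇒ qqzqSqzqq ⇒ qqzqzSzqzqq ⇒ qqzqzqSqzqzqq ⇒ qqzqzqzSzqzqzqq ⇒ qqzqzqzqSqzqzqzqq ⇒ qqzqzqzqqzqzqzqq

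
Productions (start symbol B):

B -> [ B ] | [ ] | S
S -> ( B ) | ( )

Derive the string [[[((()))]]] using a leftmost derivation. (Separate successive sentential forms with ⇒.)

B⇒[B]⇒[[B]]⇒[[[B]]]⇒[[[S]]]⇒[[[(B)]]]⇒[[[(S)]]]⇒[[[((B))]]]⇒[[[((S))]]]⇒[[[((()))]]]

B ⇒ [B]   [B -> [ B ]]
[B] ⇒ [[B]]   [B -> [ B ]]
[[B]] ⇒ [[[B]]]   [B -> [ B ]]
[[[B]]] ⇒ [[[S]]]   [B -> S]
[[[S]]] ⇒ [[[(B)]]]   [S -> ( B )]
[[[(B)]]] ⇒ [[[(S)]]]   [B -> S]
[[[(S)]]] ⇒ [[[((B))]]]   [S -> ( B )]
[[[((B))]]] ⇒ [[[((S))]]]   [B -> S]
[[[((S))]]] ⇒ [[[((()))]]]   [S -> ( )]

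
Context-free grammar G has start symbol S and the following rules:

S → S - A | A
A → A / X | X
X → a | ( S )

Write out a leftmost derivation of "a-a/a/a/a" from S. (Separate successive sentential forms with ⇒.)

S ⇒ S-A   [S → S - A]
S-A ⇒ A-A   [S → A]
A-A ⇒ X-A   [A → X]
X-A ⇒ a-A   [X → a]
a-A ⇒ a-A/X   [A → A / X]
a-A/X ⇒ a-A/X/X   [A → A / X]
a-A/X/X ⇒ a-A/X/X/X   [A → A / X]
a-A/X/X/X ⇒ a-X/X/X/X   [A → X]
a-X/X/X/X ⇒ a-a/X/X/X   [X → a]
a-a/X/X/X ⇒ a-a/a/X/X   [X → a]
a-a/a/X/X ⇒ a-a/a/a/X   [X → a]
a-a/a/a/X ⇒ a-a/a/a/a   [X → a]

S⇒S-A⇒A-A⇒X-A⇒a-A⇒a-A/X⇒a-A/X/X⇒a-A/X/X/X⇒a-X/X/X/X⇒a-a/X/X/X⇒a-a/a/X/X⇒a-a/a/a/X⇒a-a/a/a/a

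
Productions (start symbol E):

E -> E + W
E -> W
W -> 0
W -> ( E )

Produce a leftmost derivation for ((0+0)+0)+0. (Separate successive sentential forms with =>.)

E => E+W   [E -> E + W]
E+W => W+W   [E -> W]
W+W => (E)+W   [W -> ( E )]
(E)+W => (E+W)+W   [E -> E + W]
(E+W)+W => (W+W)+W   [E -> W]
(W+W)+W => ((E)+W)+W   [W -> ( E )]
((E)+W)+W => ((E+W)+W)+W   [E -> E + W]
((E+W)+W)+W => ((W+W)+W)+W   [E -> W]
((W+W)+W)+W => ((0+W)+W)+W   [W -> 0]
((0+W)+W)+W => ((0+0)+W)+W   [W -> 0]
((0+0)+W)+W => ((0+0)+0)+W   [W -> 0]
((0+0)+0)+W => ((0+0)+0)+0   [W -> 0]

E=>E+W=>W+W=>(E)+W=>(E+W)+W=>(W+W)+W=>((E)+W)+W=>((E+W)+W)+W=>((W+W)+W)+W=>((0+W)+W)+W=>((0+0)+W)+W=>((0+0)+0)+W=>((0+0)+0)+0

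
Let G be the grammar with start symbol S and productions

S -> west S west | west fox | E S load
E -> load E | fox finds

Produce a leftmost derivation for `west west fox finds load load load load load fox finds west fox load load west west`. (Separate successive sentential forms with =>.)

S => west S west => west west S west west => west west E S load west west => west west fox finds S load west west => west west fox finds E S load load west west => west west fox finds load E S load load west west => west west fox finds load load E S load load west west => west west fox finds load load load E S load load west west => west west fox finds load load load load E S load load west west => west west fox finds load load load load load E S load load west west => west west fox finds load load load load load fox finds S load load west west => west west fox finds load load load load load fox finds west fox load load west west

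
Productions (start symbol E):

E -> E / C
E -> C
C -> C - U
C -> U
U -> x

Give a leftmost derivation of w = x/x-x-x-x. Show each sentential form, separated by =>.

E=>E/C=>C/C=>U/C=>x/C=>x/C-U=>x/C-U-U=>x/C-U-U-U=>x/U-U-U-U=>x/x-U-U-U=>x/x-x-U-U=>x/x-x-x-U=>x/x-x-x-x

E => E/C   [E -> E / C]
E/C => C/C   [E -> C]
C/C => U/C   [C -> U]
U/C => x/C   [U -> x]
x/C => x/C-U   [C -> C - U]
x/C-U => x/C-U-U   [C -> C - U]
x/C-U-U => x/C-U-U-U   [C -> C - U]
x/C-U-U-U => x/U-U-U-U   [C -> U]
x/U-U-U-U => x/x-U-U-U   [U -> x]
x/x-U-U-U => x/x-x-U-U   [U -> x]
x/x-x-U-U => x/x-x-x-U   [U -> x]
x/x-x-x-U => x/x-x-x-x   [U -> x]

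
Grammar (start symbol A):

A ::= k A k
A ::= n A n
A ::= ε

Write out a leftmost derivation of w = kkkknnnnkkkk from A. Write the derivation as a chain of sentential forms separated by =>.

A => kAk => kkAkk => kkkAkkk => kkkkAkkkk => kkkknAnkkkk => kkkknnAnnkkkk => kkkknnnnkkkk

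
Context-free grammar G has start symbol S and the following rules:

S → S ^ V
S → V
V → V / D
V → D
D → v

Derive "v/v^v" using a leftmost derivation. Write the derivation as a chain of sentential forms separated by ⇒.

S ⇒ S^V ⇒ V^V ⇒ V/D^V ⇒ D/D^V ⇒ v/D^V ⇒ v/v^V ⇒ v/v^D ⇒ v/v^v

S ⇒ S^V   [S → S ^ V]
S^V ⇒ V^V   [S → V]
V^V ⇒ V/D^V   [V → V / D]
V/D^V ⇒ D/D^V   [V → D]
D/D^V ⇒ v/D^V   [D → v]
v/D^V ⇒ v/v^V   [D → v]
v/v^V ⇒ v/v^D   [V → D]
v/v^D ⇒ v/v^v   [D → v]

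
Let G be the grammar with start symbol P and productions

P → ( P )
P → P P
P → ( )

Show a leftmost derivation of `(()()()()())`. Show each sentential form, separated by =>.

P => (P)   [P → ( P )]
(P) => (PP)   [P → P P]
(PP) => (()P)   [P → ( )]
(()P) => (()PP)   [P → P P]
(()PP) => (()PPP)   [P → P P]
(()PPP) => (()PPPP)   [P → P P]
(()PPPP) => (()()PPP)   [P → ( )]
(()()PPP) => (()()()PP)   [P → ( )]
(()()()PP) => (()()()()P)   [P → ( )]
(()()()()P) => (()()()()())   [P → ( )]

P=>(P)=>(PP)=>(()P)=>(()PP)=>(()PPP)=>(()PPPP)=>(()()PPP)=>(()()()PP)=>(()()()()P)=>(()()()()())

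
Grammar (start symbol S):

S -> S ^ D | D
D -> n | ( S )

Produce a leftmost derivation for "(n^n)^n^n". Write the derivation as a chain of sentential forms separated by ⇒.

S ⇒ S^D   [S -> S ^ D]
S^D ⇒ S^D^D   [S -> S ^ D]
S^D^D ⇒ D^D^D   [S -> D]
D^D^D ⇒ (S)^D^D   [D -> ( S )]
(S)^D^D ⇒ (S^D)^D^D   [S -> S ^ D]
(S^D)^D^D ⇒ (D^D)^D^D   [S -> D]
(D^D)^D^D ⇒ (n^D)^D^D   [D -> n]
(n^D)^D^D ⇒ (n^n)^D^D   [D -> n]
(n^n)^D^D ⇒ (n^n)^n^D   [D -> n]
(n^n)^n^D ⇒ (n^n)^n^n   [D -> n]

S ⇒ S^D ⇒ S^D^D ⇒ D^D^D ⇒ (S)^D^D ⇒ (S^D)^D^D ⇒ (D^D)^D^D ⇒ (n^D)^D^D ⇒ (n^n)^D^D ⇒ (n^n)^n^D ⇒ (n^n)^n^n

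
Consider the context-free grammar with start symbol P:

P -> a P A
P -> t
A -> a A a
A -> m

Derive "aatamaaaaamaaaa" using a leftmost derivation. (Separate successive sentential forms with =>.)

P => aPA => aaPAA => aatAA => aataAaA => aatamaA => aatamaaAa => aatamaaaAaa => aatamaaaaAaaa => aatamaaaaaAaaaa => aatamaaaaamaaaa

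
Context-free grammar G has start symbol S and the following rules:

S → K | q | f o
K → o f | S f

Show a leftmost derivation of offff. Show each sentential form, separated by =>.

S => K => Sf => Kf => Sff => Kff => Sfff => Kfff => offff

S => K   [S → K]
K => Sf   [K → S f]
Sf => Kf   [S → K]
Kf => Sff   [K → S f]
Sff => Kff   [S → K]
Kff => Sfff   [K → S f]
Sfff => Kfff   [S → K]
Kfff => offff   [K → o f]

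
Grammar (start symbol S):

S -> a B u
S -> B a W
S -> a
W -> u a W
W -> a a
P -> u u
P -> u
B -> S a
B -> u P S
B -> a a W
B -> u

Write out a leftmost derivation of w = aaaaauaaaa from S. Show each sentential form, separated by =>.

S=>BaW=>SaaW=>aBuaaW=>aaaWuaaW=>aaaaauaaW=>aaaaauaaaa

S => BaW   [S -> B a W]
BaW => SaaW   [B -> S a]
SaaW => aBuaaW   [S -> a B u]
aBuaaW => aaaWuaaW   [B -> a a W]
aaaWuaaW => aaaaauaaW   [W -> a a]
aaaaauaaW => aaaaauaaaa   [W -> a a]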